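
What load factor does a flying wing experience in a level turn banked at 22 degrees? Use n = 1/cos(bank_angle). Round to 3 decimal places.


Step 1: Convert 22 degrees to radians = 0.383972
Step 2: cos(22 deg) = 0.927184
Step 3: n = 1 / 0.927184 = 1.079

1.079


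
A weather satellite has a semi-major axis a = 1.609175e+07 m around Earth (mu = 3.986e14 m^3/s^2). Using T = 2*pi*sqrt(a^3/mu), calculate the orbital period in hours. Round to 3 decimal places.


Step 1: a^3 / mu = 4.166869e+21 / 3.986e14 = 1.045376e+07
Step 2: sqrt(1.045376e+07) = 3233.2275 s
Step 3: T = 2*pi * 3233.2275 = 20314.97 s
Step 4: T in hours = 20314.97 / 3600 = 5.643 hours

5.643


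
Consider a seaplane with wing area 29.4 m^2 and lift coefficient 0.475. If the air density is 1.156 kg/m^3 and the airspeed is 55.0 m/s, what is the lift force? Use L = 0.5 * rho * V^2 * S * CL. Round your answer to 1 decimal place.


Step 1: Calculate dynamic pressure q = 0.5 * 1.156 * 55.0^2 = 0.5 * 1.156 * 3025.0 = 1748.45 Pa
Step 2: Multiply by wing area and lift coefficient: L = 1748.45 * 29.4 * 0.475
Step 3: L = 51404.43 * 0.475 = 24417.1 N

24417.1


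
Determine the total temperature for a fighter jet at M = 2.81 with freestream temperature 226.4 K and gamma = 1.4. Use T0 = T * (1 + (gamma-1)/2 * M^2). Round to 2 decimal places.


Step 1: (gamma-1)/2 = 0.2
Step 2: M^2 = 7.8961
Step 3: 1 + 0.2 * 7.8961 = 2.57922
Step 4: T0 = 226.4 * 2.57922 = 583.94 K

583.94


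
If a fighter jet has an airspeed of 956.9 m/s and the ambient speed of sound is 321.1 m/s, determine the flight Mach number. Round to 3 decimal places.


Step 1: M = V / a = 956.9 / 321.1
Step 2: M = 2.980

2.980


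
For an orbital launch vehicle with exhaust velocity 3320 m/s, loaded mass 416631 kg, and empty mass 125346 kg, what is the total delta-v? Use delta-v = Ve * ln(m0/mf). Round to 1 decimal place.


Step 1: Mass ratio m0/mf = 416631 / 125346 = 3.323848
Step 2: ln(3.323848) = 1.201123
Step 3: delta-v = 3320 * 1.201123 = 3987.7 m/s

3987.7


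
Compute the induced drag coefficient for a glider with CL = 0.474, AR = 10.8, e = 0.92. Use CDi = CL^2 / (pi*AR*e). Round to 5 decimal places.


Step 1: CL^2 = 0.474^2 = 0.224676
Step 2: pi * AR * e = 3.14159 * 10.8 * 0.92 = 31.214865
Step 3: CDi = 0.224676 / 31.214865 = 0.00720

0.00720


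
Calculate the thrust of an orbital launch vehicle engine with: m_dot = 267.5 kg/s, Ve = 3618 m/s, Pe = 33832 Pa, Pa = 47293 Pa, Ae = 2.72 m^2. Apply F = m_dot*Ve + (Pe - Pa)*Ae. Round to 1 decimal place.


Step 1: Momentum thrust = m_dot * Ve = 267.5 * 3618 = 967815.0 N
Step 2: Pressure thrust = (Pe - Pa) * Ae = (33832 - 47293) * 2.72 = -36613.92 N
Step 3: Total thrust F = 967815.0 + -36613.92 = 931201.1 N

931201.1


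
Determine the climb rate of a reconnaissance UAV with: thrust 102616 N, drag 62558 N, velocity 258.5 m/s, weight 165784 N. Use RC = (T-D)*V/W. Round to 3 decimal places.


Step 1: Excess thrust = T - D = 102616 - 62558 = 40058 N
Step 2: Excess power = 40058 * 258.5 = 10354993.0 W
Step 3: RC = 10354993.0 / 165784 = 62.461 m/s

62.461


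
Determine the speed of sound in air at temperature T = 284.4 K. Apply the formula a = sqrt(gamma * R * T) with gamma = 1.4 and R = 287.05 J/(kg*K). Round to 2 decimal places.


Step 1: gamma * R * T = 1.4 * 287.05 * 284.4 = 114291.828
Step 2: a = sqrt(114291.828) = 338.07 m/s

338.07


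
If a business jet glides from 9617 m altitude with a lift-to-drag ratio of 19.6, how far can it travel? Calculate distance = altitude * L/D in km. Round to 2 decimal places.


Step 1: Glide distance = altitude * L/D = 9617 * 19.6 = 188493.2 m
Step 2: Convert to km: 188493.2 / 1000 = 188.49 km

188.49


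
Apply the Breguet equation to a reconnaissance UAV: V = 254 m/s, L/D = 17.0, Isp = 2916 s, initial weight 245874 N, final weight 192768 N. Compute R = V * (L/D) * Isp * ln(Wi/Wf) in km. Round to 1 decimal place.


Step 1: Coefficient = V * (L/D) * Isp = 254 * 17.0 * 2916 = 12591288.0 m
Step 2: Wi/Wf = 245874 / 192768 = 1.275492
Step 3: ln(1.275492) = 0.243332
Step 4: R = 12591288.0 * 0.243332 = 3063861.0 m = 3063.9 km

3063.9


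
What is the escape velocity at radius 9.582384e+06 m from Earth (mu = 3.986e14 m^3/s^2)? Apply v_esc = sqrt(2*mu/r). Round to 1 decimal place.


Step 1: 2*mu/r = 2 * 3.986e14 / 9.582384e+06 = 83194328.259
Step 2: v_esc = sqrt(83194328.259) = 9121.1 m/s

9121.1


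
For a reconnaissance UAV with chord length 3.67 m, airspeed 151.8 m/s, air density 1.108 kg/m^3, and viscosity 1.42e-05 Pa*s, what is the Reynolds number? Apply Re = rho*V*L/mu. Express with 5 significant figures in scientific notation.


Step 1: Numerator = rho * V * L = 1.108 * 151.8 * 3.67 = 617.273448
Step 2: Re = 617.273448 / 1.42e-05
Step 3: Re = 4.3470e+07

4.3470e+07


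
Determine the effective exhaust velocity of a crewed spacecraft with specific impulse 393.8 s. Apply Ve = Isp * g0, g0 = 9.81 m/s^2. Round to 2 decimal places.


Step 1: Ve = Isp * g0 = 393.8 * 9.81
Step 2: Ve = 3863.18 m/s

3863.18


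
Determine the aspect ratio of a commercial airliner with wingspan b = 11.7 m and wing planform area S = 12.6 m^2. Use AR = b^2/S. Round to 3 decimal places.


Step 1: b^2 = 11.7^2 = 136.89
Step 2: AR = 136.89 / 12.6 = 10.864

10.864


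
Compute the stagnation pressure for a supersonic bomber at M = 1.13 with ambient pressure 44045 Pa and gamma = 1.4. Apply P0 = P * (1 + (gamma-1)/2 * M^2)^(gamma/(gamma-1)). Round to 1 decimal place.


Step 1: (gamma-1)/2 * M^2 = 0.2 * 1.2769 = 0.25538
Step 2: 1 + 0.25538 = 1.25538
Step 3: Exponent gamma/(gamma-1) = 3.5
Step 4: P0 = 44045 * 1.25538^3.5 = 97636.0 Pa

97636.0


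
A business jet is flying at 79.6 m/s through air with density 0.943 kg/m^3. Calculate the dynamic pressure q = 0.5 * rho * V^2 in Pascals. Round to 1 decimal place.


Step 1: V^2 = 79.6^2 = 6336.16
Step 2: q = 0.5 * 0.943 * 6336.16
Step 3: q = 2987.5 Pa

2987.5


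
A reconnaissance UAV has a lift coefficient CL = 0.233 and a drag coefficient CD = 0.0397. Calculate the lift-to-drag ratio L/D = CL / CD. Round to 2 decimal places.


Step 1: L/D = CL / CD = 0.233 / 0.0397
Step 2: L/D = 5.87

5.87


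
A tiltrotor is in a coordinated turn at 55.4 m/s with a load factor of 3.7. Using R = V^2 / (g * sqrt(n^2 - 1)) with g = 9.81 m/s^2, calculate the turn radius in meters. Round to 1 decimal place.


Step 1: V^2 = 55.4^2 = 3069.16
Step 2: n^2 - 1 = 3.7^2 - 1 = 12.69
Step 3: sqrt(12.69) = 3.562303
Step 4: R = 3069.16 / (9.81 * 3.562303) = 87.8 m

87.8


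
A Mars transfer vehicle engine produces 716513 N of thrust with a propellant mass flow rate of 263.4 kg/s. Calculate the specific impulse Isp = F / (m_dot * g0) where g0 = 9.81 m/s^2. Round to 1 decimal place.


Step 1: m_dot * g0 = 263.4 * 9.81 = 2583.95
Step 2: Isp = 716513 / 2583.95 = 277.3 s

277.3


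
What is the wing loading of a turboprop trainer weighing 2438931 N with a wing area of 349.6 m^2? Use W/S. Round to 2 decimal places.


Step 1: Wing loading = W / S = 2438931 / 349.6
Step 2: Wing loading = 6976.35 N/m^2

6976.35


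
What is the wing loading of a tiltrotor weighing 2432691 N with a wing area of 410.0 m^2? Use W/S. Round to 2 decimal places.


Step 1: Wing loading = W / S = 2432691 / 410.0
Step 2: Wing loading = 5933.39 N/m^2

5933.39


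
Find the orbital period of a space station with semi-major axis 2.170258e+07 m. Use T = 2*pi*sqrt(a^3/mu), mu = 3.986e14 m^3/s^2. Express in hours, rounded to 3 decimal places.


Step 1: a^3 / mu = 1.022196e+22 / 3.986e14 = 2.564465e+07
Step 2: sqrt(2.564465e+07) = 5064.0549 s
Step 3: T = 2*pi * 5064.0549 = 31818.4 s
Step 4: T in hours = 31818.4 / 3600 = 8.838 hours

8.838


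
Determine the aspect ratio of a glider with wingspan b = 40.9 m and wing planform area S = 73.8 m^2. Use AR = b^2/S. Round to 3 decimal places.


Step 1: b^2 = 40.9^2 = 1672.81
Step 2: AR = 1672.81 / 73.8 = 22.667

22.667


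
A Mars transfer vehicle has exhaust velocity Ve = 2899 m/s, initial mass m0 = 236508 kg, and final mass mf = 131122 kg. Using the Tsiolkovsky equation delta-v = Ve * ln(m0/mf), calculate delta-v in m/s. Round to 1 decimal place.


Step 1: Mass ratio m0/mf = 236508 / 131122 = 1.803725
Step 2: ln(1.803725) = 0.589854
Step 3: delta-v = 2899 * 0.589854 = 1710.0 m/s

1710.0


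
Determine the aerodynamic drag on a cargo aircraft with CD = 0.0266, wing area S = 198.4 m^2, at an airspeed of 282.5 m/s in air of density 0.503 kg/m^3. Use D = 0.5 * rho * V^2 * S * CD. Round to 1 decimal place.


Step 1: Dynamic pressure q = 0.5 * 0.503 * 282.5^2 = 20071.2719 Pa
Step 2: Drag D = q * S * CD = 20071.2719 * 198.4 * 0.0266
Step 3: D = 105924.9 N

105924.9


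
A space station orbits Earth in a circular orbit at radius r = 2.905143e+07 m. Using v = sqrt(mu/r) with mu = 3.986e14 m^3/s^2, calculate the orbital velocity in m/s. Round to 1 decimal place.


Step 1: mu / r = 3.986e14 / 2.905143e+07 = 13720494.998
Step 2: v = sqrt(13720494.998) = 3704.1 m/s

3704.1


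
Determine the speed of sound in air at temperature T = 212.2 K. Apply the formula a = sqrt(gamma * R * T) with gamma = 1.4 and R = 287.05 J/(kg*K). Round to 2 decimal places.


Step 1: gamma * R * T = 1.4 * 287.05 * 212.2 = 85276.814
Step 2: a = sqrt(85276.814) = 292.02 m/s

292.02


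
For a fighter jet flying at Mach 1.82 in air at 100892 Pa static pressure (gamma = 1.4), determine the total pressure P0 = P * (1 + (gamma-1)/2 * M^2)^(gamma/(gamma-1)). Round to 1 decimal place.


Step 1: (gamma-1)/2 * M^2 = 0.2 * 3.3124 = 0.66248
Step 2: 1 + 0.66248 = 1.66248
Step 3: Exponent gamma/(gamma-1) = 3.5
Step 4: P0 = 100892 * 1.66248^3.5 = 597728.9 Pa

597728.9


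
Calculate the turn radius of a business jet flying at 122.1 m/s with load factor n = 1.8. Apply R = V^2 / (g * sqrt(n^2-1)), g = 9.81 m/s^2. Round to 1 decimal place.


Step 1: V^2 = 122.1^2 = 14908.41
Step 2: n^2 - 1 = 1.8^2 - 1 = 2.24
Step 3: sqrt(2.24) = 1.496663
Step 4: R = 14908.41 / (9.81 * 1.496663) = 1015.4 m

1015.4


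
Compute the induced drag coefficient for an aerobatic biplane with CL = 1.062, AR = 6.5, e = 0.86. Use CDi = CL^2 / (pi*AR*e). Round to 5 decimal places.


Step 1: CL^2 = 1.062^2 = 1.127844
Step 2: pi * AR * e = 3.14159 * 6.5 * 0.86 = 17.561503
Step 3: CDi = 1.127844 / 17.561503 = 0.06422

0.06422


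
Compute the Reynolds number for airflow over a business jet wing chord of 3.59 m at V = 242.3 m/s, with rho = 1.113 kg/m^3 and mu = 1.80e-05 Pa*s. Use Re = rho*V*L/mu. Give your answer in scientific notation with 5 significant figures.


Step 1: Numerator = rho * V * L = 1.113 * 242.3 * 3.59 = 968.150841
Step 2: Re = 968.150841 / 1.80e-05
Step 3: Re = 5.3786e+07

5.3786e+07


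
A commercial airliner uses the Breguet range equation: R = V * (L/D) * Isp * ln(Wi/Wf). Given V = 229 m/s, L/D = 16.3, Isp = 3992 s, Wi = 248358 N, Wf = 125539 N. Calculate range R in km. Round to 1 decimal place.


Step 1: Coefficient = V * (L/D) * Isp = 229 * 16.3 * 3992 = 14900938.4 m
Step 2: Wi/Wf = 248358 / 125539 = 1.978333
Step 3: ln(1.978333) = 0.682255
Step 4: R = 14900938.4 * 0.682255 = 10166236.5 m = 10166.2 km

10166.2


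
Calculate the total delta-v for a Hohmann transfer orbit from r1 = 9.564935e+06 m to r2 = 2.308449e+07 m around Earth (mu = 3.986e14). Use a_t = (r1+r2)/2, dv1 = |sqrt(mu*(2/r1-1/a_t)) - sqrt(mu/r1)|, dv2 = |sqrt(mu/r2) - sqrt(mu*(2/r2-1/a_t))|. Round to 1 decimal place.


Step 1: Transfer semi-major axis a_t = (9.564935e+06 + 2.308449e+07) / 2 = 1.632471e+07 m
Step 2: v1 (circular at r1) = sqrt(mu/r1) = 6455.47 m/s
Step 3: v_t1 = sqrt(mu*(2/r1 - 1/a_t)) = 7676.53 m/s
Step 4: dv1 = |7676.53 - 6455.47| = 1221.06 m/s
Step 5: v2 (circular at r2) = 4155.36 m/s, v_t2 = 3180.73 m/s
Step 6: dv2 = |4155.36 - 3180.73| = 974.63 m/s
Step 7: Total delta-v = 1221.06 + 974.63 = 2195.7 m/s

2195.7


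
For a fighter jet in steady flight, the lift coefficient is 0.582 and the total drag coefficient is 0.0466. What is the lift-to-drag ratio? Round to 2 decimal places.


Step 1: L/D = CL / CD = 0.582 / 0.0466
Step 2: L/D = 12.49

12.49


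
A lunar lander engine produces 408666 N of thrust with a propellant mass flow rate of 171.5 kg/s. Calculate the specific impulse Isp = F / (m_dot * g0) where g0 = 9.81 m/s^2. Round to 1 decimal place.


Step 1: m_dot * g0 = 171.5 * 9.81 = 1682.42
Step 2: Isp = 408666 / 1682.42 = 242.9 s

242.9


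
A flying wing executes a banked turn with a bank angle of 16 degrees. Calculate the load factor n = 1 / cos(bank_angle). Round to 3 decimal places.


Step 1: Convert 16 degrees to radians = 0.279253
Step 2: cos(16 deg) = 0.961262
Step 3: n = 1 / 0.961262 = 1.040

1.040


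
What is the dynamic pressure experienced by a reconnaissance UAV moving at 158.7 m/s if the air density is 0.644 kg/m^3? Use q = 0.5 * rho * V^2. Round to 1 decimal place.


Step 1: V^2 = 158.7^2 = 25185.69
Step 2: q = 0.5 * 0.644 * 25185.69
Step 3: q = 8109.8 Pa

8109.8


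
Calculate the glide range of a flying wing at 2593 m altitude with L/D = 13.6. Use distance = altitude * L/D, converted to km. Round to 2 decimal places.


Step 1: Glide distance = altitude * L/D = 2593 * 13.6 = 35264.8 m
Step 2: Convert to km: 35264.8 / 1000 = 35.26 km

35.26


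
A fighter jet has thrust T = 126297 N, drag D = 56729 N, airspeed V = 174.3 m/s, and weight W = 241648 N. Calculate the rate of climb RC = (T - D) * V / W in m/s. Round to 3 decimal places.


Step 1: Excess thrust = T - D = 126297 - 56729 = 69568 N
Step 2: Excess power = 69568 * 174.3 = 12125702.4 W
Step 3: RC = 12125702.4 / 241648 = 50.179 m/s

50.179


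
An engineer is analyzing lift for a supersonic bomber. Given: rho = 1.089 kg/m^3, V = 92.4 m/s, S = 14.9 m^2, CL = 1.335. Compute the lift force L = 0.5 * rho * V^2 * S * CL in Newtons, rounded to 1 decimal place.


Step 1: Calculate dynamic pressure q = 0.5 * 1.089 * 92.4^2 = 0.5 * 1.089 * 8537.76 = 4648.8103 Pa
Step 2: Multiply by wing area and lift coefficient: L = 4648.8103 * 14.9 * 1.335
Step 3: L = 69267.2738 * 1.335 = 92471.8 N

92471.8


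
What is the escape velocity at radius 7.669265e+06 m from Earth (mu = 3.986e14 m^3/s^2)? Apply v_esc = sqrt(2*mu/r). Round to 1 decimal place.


Step 1: 2*mu/r = 2 * 3.986e14 / 7.669265e+06 = 103947379.5729
Step 2: v_esc = sqrt(103947379.5729) = 10195.5 m/s

10195.5


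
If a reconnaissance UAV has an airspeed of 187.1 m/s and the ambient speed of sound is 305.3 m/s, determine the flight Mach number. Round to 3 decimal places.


Step 1: M = V / a = 187.1 / 305.3
Step 2: M = 0.613

0.613


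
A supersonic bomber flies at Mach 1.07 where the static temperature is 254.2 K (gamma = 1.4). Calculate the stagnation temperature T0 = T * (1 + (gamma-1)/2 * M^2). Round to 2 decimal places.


Step 1: (gamma-1)/2 = 0.2
Step 2: M^2 = 1.1449
Step 3: 1 + 0.2 * 1.1449 = 1.22898
Step 4: T0 = 254.2 * 1.22898 = 312.41 K

312.41


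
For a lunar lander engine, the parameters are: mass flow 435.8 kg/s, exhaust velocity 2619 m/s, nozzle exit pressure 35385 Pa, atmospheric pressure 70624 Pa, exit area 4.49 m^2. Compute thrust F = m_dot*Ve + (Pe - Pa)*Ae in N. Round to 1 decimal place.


Step 1: Momentum thrust = m_dot * Ve = 435.8 * 2619 = 1141360.2 N
Step 2: Pressure thrust = (Pe - Pa) * Ae = (35385 - 70624) * 4.49 = -158223.11 N
Step 3: Total thrust F = 1141360.2 + -158223.11 = 983137.1 N

983137.1


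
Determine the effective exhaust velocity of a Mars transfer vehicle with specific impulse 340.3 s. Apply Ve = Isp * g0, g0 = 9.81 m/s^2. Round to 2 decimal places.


Step 1: Ve = Isp * g0 = 340.3 * 9.81
Step 2: Ve = 3338.34 m/s

3338.34


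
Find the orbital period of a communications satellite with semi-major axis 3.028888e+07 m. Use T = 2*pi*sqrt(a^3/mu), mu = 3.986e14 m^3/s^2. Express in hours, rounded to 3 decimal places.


Step 1: a^3 / mu = 2.778751e+22 / 3.986e14 = 6.971277e+07
Step 2: sqrt(6.971277e+07) = 8349.4174 s
Step 3: T = 2*pi * 8349.4174 = 52460.94 s
Step 4: T in hours = 52460.94 / 3600 = 14.572 hours

14.572


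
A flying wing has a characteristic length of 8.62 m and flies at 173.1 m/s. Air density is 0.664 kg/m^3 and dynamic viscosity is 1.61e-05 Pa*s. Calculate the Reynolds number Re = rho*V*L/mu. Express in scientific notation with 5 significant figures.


Step 1: Numerator = rho * V * L = 0.664 * 173.1 * 8.62 = 990.769008
Step 2: Re = 990.769008 / 1.61e-05
Step 3: Re = 6.1538e+07

6.1538e+07


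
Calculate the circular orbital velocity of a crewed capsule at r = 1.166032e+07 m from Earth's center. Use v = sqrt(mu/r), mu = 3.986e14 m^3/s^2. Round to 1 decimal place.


Step 1: mu / r = 3.986e14 / 1.166032e+07 = 34184310.5507
Step 2: v = sqrt(34184310.5507) = 5846.7 m/s

5846.7


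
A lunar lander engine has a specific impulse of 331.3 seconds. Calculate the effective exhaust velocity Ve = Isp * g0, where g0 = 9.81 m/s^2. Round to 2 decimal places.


Step 1: Ve = Isp * g0 = 331.3 * 9.81
Step 2: Ve = 3250.05 m/s

3250.05


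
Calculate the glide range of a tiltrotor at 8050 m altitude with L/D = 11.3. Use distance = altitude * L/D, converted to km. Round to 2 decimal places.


Step 1: Glide distance = altitude * L/D = 8050 * 11.3 = 90965.0 m
Step 2: Convert to km: 90965.0 / 1000 = 90.97 km

90.97


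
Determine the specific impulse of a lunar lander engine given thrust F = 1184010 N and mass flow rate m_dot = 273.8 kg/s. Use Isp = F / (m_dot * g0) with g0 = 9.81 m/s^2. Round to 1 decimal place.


Step 1: m_dot * g0 = 273.8 * 9.81 = 2685.98
Step 2: Isp = 1184010 / 2685.98 = 440.8 s

440.8


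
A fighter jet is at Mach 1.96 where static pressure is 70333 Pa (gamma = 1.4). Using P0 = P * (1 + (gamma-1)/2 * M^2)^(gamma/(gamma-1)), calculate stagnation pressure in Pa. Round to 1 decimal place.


Step 1: (gamma-1)/2 * M^2 = 0.2 * 3.8416 = 0.76832
Step 2: 1 + 0.76832 = 1.76832
Step 3: Exponent gamma/(gamma-1) = 3.5
Step 4: P0 = 70333 * 1.76832^3.5 = 517156.7 Pa

517156.7


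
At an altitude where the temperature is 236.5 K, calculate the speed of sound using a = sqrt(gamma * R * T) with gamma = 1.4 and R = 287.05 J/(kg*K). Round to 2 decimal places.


Step 1: gamma * R * T = 1.4 * 287.05 * 236.5 = 95042.255
Step 2: a = sqrt(95042.255) = 308.29 m/s

308.29


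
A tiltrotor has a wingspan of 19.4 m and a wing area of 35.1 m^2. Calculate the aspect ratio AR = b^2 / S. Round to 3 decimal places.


Step 1: b^2 = 19.4^2 = 376.36
Step 2: AR = 376.36 / 35.1 = 10.723

10.723


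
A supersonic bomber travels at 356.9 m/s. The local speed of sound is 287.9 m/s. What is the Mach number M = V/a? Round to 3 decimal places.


Step 1: M = V / a = 356.9 / 287.9
Step 2: M = 1.240

1.240


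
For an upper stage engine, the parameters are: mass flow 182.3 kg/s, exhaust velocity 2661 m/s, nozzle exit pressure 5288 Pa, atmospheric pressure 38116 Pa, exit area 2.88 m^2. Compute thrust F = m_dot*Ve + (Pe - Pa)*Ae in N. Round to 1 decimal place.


Step 1: Momentum thrust = m_dot * Ve = 182.3 * 2661 = 485100.3 N
Step 2: Pressure thrust = (Pe - Pa) * Ae = (5288 - 38116) * 2.88 = -94544.64 N
Step 3: Total thrust F = 485100.3 + -94544.64 = 390555.7 N

390555.7


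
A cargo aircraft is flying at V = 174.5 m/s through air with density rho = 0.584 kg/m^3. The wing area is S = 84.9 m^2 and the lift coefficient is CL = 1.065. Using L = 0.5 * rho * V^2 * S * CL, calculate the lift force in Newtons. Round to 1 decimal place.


Step 1: Calculate dynamic pressure q = 0.5 * 0.584 * 174.5^2 = 0.5 * 0.584 * 30450.25 = 8891.473 Pa
Step 2: Multiply by wing area and lift coefficient: L = 8891.473 * 84.9 * 1.065
Step 3: L = 754886.0577 * 1.065 = 803953.7 N

803953.7


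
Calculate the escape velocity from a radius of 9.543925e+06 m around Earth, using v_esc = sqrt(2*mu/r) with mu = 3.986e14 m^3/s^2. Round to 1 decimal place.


Step 1: 2*mu/r = 2 * 3.986e14 / 9.543925e+06 = 83529575.0962
Step 2: v_esc = sqrt(83529575.0962) = 9139.5 m/s

9139.5


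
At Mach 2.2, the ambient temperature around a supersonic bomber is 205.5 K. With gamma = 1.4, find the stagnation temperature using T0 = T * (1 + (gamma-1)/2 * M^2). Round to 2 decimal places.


Step 1: (gamma-1)/2 = 0.2
Step 2: M^2 = 4.84
Step 3: 1 + 0.2 * 4.84 = 1.968
Step 4: T0 = 205.5 * 1.968 = 404.42 K

404.42


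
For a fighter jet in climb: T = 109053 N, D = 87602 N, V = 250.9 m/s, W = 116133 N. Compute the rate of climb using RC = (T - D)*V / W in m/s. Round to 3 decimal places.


Step 1: Excess thrust = T - D = 109053 - 87602 = 21451 N
Step 2: Excess power = 21451 * 250.9 = 5382055.9 W
Step 3: RC = 5382055.9 / 116133 = 46.344 m/s

46.344


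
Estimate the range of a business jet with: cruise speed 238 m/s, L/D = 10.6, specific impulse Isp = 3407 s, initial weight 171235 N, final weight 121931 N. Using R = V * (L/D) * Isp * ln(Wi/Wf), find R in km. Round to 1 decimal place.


Step 1: Coefficient = V * (L/D) * Isp = 238 * 10.6 * 3407 = 8595179.6 m
Step 2: Wi/Wf = 171235 / 121931 = 1.40436
Step 3: ln(1.40436) = 0.339582
Step 4: R = 8595179.6 * 0.339582 = 2918764.6 m = 2918.8 km

2918.8


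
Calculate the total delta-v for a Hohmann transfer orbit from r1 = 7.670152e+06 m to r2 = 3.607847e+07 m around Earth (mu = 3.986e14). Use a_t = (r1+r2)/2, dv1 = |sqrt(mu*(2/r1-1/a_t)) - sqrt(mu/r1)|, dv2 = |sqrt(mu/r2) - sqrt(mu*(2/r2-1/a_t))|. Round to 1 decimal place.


Step 1: Transfer semi-major axis a_t = (7.670152e+06 + 3.607847e+07) / 2 = 2.187431e+07 m
Step 2: v1 (circular at r1) = sqrt(mu/r1) = 7208.86 m/s
Step 3: v_t1 = sqrt(mu*(2/r1 - 1/a_t)) = 9258.14 m/s
Step 4: dv1 = |9258.14 - 7208.86| = 2049.27 m/s
Step 5: v2 (circular at r2) = 3323.87 m/s, v_t2 = 1968.25 m/s
Step 6: dv2 = |3323.87 - 1968.25| = 1355.63 m/s
Step 7: Total delta-v = 2049.27 + 1355.63 = 3404.9 m/s

3404.9


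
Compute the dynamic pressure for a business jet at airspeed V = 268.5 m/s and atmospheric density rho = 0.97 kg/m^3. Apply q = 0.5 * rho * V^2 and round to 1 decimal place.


Step 1: V^2 = 268.5^2 = 72092.25
Step 2: q = 0.5 * 0.97 * 72092.25
Step 3: q = 34964.7 Pa

34964.7


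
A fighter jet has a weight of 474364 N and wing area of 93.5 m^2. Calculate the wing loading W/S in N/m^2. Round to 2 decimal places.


Step 1: Wing loading = W / S = 474364 / 93.5
Step 2: Wing loading = 5073.41 N/m^2

5073.41


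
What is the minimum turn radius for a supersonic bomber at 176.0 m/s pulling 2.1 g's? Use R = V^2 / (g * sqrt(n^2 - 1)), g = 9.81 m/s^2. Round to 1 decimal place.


Step 1: V^2 = 176.0^2 = 30976.0
Step 2: n^2 - 1 = 2.1^2 - 1 = 3.41
Step 3: sqrt(3.41) = 1.846619
Step 4: R = 30976.0 / (9.81 * 1.846619) = 1709.9 m

1709.9


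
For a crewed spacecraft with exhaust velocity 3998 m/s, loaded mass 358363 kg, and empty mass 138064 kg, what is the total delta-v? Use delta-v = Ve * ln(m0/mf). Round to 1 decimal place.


Step 1: Mass ratio m0/mf = 358363 / 138064 = 2.59563
Step 2: ln(2.59563) = 0.953829
Step 3: delta-v = 3998 * 0.953829 = 3813.4 m/s

3813.4


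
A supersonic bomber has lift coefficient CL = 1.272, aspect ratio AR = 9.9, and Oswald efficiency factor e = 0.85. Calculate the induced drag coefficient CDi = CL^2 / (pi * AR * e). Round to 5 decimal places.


Step 1: CL^2 = 1.272^2 = 1.617984
Step 2: pi * AR * e = 3.14159 * 9.9 * 0.85 = 26.436502
Step 3: CDi = 1.617984 / 26.436502 = 0.06120

0.06120


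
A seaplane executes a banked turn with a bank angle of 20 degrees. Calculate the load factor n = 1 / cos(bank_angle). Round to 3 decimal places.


Step 1: Convert 20 degrees to radians = 0.349066
Step 2: cos(20 deg) = 0.939693
Step 3: n = 1 / 0.939693 = 1.064

1.064


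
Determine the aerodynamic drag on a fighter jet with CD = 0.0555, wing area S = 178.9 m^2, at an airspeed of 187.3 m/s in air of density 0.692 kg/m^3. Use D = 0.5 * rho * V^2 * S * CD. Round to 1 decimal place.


Step 1: Dynamic pressure q = 0.5 * 0.692 * 187.3^2 = 12138.1263 Pa
Step 2: Drag D = q * S * CD = 12138.1263 * 178.9 * 0.0555
Step 3: D = 120518.8 N

120518.8


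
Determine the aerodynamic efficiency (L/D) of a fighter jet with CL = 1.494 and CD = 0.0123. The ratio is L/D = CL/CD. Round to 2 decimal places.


Step 1: L/D = CL / CD = 1.494 / 0.0123
Step 2: L/D = 121.46

121.46


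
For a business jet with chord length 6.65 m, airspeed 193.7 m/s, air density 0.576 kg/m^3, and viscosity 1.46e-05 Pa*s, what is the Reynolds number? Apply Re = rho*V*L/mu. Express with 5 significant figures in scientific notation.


Step 1: Numerator = rho * V * L = 0.576 * 193.7 * 6.65 = 741.94848
Step 2: Re = 741.94848 / 1.46e-05
Step 3: Re = 5.0818e+07

5.0818e+07


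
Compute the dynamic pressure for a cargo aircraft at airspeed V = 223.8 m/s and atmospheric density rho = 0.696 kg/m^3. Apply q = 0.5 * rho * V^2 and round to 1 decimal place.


Step 1: V^2 = 223.8^2 = 50086.44
Step 2: q = 0.5 * 0.696 * 50086.44
Step 3: q = 17430.1 Pa

17430.1


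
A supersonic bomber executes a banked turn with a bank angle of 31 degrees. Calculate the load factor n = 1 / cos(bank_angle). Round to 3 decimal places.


Step 1: Convert 31 degrees to radians = 0.541052
Step 2: cos(31 deg) = 0.857167
Step 3: n = 1 / 0.857167 = 1.167

1.167


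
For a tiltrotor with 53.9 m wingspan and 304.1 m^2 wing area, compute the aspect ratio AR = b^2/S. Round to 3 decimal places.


Step 1: b^2 = 53.9^2 = 2905.21
Step 2: AR = 2905.21 / 304.1 = 9.553

9.553


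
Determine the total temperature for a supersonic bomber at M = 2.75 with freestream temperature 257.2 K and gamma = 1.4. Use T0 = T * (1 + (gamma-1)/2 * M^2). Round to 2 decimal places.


Step 1: (gamma-1)/2 = 0.2
Step 2: M^2 = 7.5625
Step 3: 1 + 0.2 * 7.5625 = 2.5125
Step 4: T0 = 257.2 * 2.5125 = 646.22 K

646.22


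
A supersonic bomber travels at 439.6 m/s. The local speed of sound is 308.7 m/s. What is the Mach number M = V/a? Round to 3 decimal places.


Step 1: M = V / a = 439.6 / 308.7
Step 2: M = 1.424

1.424


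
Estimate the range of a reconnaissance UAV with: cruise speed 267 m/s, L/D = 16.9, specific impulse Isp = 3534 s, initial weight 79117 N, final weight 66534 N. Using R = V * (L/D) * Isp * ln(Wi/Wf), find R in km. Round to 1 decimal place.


Step 1: Coefficient = V * (L/D) * Isp = 267 * 16.9 * 3534 = 15946468.2 m
Step 2: Wi/Wf = 79117 / 66534 = 1.189121
Step 3: ln(1.189121) = 0.173215
Step 4: R = 15946468.2 * 0.173215 = 2762162.3 m = 2762.2 km

2762.2


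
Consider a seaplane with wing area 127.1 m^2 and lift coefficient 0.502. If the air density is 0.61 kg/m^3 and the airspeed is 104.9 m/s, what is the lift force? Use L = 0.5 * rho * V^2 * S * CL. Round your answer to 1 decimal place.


Step 1: Calculate dynamic pressure q = 0.5 * 0.61 * 104.9^2 = 0.5 * 0.61 * 11004.01 = 3356.2231 Pa
Step 2: Multiply by wing area and lift coefficient: L = 3356.2231 * 127.1 * 0.502
Step 3: L = 426575.9497 * 0.502 = 214141.1 N

214141.1


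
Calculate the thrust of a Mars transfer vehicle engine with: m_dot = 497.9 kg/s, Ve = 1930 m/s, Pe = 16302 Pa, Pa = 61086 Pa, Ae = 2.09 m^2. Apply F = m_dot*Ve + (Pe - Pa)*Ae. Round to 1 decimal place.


Step 1: Momentum thrust = m_dot * Ve = 497.9 * 1930 = 960947.0 N
Step 2: Pressure thrust = (Pe - Pa) * Ae = (16302 - 61086) * 2.09 = -93598.56 N
Step 3: Total thrust F = 960947.0 + -93598.56 = 867348.4 N

867348.4


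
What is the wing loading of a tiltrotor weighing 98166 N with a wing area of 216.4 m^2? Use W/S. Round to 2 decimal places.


Step 1: Wing loading = W / S = 98166 / 216.4
Step 2: Wing loading = 453.63 N/m^2

453.63


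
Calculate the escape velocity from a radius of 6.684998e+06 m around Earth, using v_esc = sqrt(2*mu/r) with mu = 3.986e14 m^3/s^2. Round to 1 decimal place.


Step 1: 2*mu/r = 2 * 3.986e14 / 6.684998e+06 = 119252092.5212
Step 2: v_esc = sqrt(119252092.5212) = 10920.3 m/s

10920.3


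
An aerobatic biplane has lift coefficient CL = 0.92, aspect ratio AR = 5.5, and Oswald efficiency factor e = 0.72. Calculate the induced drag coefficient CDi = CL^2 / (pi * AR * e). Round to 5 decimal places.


Step 1: CL^2 = 0.92^2 = 0.8464
Step 2: pi * AR * e = 3.14159 * 5.5 * 0.72 = 12.440707
Step 3: CDi = 0.8464 / 12.440707 = 0.06803

0.06803


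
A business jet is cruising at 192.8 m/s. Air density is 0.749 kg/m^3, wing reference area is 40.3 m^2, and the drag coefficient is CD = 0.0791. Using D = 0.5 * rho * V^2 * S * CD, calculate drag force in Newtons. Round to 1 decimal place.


Step 1: Dynamic pressure q = 0.5 * 0.749 * 192.8^2 = 13920.8541 Pa
Step 2: Drag D = q * S * CD = 13920.8541 * 40.3 * 0.0791
Step 3: D = 44375.9 N

44375.9


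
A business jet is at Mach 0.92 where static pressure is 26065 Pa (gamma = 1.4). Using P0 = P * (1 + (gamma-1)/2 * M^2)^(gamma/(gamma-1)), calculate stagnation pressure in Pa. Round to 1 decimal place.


Step 1: (gamma-1)/2 * M^2 = 0.2 * 0.8464 = 0.16928
Step 2: 1 + 0.16928 = 1.16928
Step 3: Exponent gamma/(gamma-1) = 3.5
Step 4: P0 = 26065 * 1.16928^3.5 = 45058.1 Pa

45058.1


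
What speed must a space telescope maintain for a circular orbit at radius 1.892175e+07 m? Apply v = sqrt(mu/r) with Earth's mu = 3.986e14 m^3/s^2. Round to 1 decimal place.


Step 1: mu / r = 3.986e14 / 1.892175e+07 = 21065704.8106
Step 2: v = sqrt(21065704.8106) = 4589.7 m/s

4589.7


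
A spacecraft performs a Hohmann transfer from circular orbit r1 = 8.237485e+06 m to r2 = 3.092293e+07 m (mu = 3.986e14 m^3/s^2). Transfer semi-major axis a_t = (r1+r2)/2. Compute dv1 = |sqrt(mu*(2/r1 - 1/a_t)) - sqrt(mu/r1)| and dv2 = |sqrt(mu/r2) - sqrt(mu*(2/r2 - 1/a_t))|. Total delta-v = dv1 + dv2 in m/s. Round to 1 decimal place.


Step 1: Transfer semi-major axis a_t = (8.237485e+06 + 3.092293e+07) / 2 = 1.958021e+07 m
Step 2: v1 (circular at r1) = sqrt(mu/r1) = 6956.19 m/s
Step 3: v_t1 = sqrt(mu*(2/r1 - 1/a_t)) = 8741.84 m/s
Step 4: dv1 = |8741.84 - 6956.19| = 1785.65 m/s
Step 5: v2 (circular at r2) = 3590.28 m/s, v_t2 = 2328.72 m/s
Step 6: dv2 = |3590.28 - 2328.72| = 1261.56 m/s
Step 7: Total delta-v = 1785.65 + 1261.56 = 3047.2 m/s

3047.2


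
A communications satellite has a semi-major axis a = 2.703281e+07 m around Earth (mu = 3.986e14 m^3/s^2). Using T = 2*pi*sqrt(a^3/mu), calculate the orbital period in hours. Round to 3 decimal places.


Step 1: a^3 / mu = 1.975484e+22 / 3.986e14 = 4.956057e+07
Step 2: sqrt(4.956057e+07) = 7039.9268 s
Step 3: T = 2*pi * 7039.9268 = 44233.16 s
Step 4: T in hours = 44233.16 / 3600 = 12.287 hours

12.287


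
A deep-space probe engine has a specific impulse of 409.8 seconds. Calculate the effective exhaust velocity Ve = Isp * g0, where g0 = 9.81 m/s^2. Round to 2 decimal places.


Step 1: Ve = Isp * g0 = 409.8 * 9.81
Step 2: Ve = 4020.14 m/s

4020.14


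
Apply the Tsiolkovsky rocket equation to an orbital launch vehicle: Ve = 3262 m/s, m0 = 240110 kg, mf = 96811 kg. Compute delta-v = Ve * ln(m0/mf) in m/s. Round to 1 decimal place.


Step 1: Mass ratio m0/mf = 240110 / 96811 = 2.480193
Step 2: ln(2.480193) = 0.908337
Step 3: delta-v = 3262 * 0.908337 = 2963.0 m/s

2963.0


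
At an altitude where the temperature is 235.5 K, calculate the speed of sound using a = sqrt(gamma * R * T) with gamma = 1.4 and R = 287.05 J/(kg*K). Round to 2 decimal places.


Step 1: gamma * R * T = 1.4 * 287.05 * 235.5 = 94640.385
Step 2: a = sqrt(94640.385) = 307.64 m/s

307.64


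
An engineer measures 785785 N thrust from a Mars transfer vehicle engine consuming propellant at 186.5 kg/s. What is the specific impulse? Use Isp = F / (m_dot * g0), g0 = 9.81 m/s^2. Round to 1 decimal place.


Step 1: m_dot * g0 = 186.5 * 9.81 = 1829.57
Step 2: Isp = 785785 / 1829.57 = 429.5 s

429.5


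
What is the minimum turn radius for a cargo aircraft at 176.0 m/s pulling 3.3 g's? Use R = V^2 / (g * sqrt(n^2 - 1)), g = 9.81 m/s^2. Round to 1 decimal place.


Step 1: V^2 = 176.0^2 = 30976.0
Step 2: n^2 - 1 = 3.3^2 - 1 = 9.89
Step 3: sqrt(9.89) = 3.144837
Step 4: R = 30976.0 / (9.81 * 3.144837) = 1004.1 m

1004.1


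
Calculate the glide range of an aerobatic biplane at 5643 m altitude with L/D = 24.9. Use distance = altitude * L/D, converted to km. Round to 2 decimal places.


Step 1: Glide distance = altitude * L/D = 5643 * 24.9 = 140510.7 m
Step 2: Convert to km: 140510.7 / 1000 = 140.51 km

140.51


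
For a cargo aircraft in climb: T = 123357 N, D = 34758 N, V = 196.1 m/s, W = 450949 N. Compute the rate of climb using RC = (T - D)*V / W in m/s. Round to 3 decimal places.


Step 1: Excess thrust = T - D = 123357 - 34758 = 88599 N
Step 2: Excess power = 88599 * 196.1 = 17374263.9 W
Step 3: RC = 17374263.9 / 450949 = 38.528 m/s

38.528


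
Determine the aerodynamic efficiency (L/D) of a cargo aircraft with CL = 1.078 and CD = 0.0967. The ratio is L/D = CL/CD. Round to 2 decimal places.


Step 1: L/D = CL / CD = 1.078 / 0.0967
Step 2: L/D = 11.15

11.15


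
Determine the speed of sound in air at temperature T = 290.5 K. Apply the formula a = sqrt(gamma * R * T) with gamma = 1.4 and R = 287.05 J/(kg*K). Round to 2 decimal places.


Step 1: gamma * R * T = 1.4 * 287.05 * 290.5 = 116743.235
Step 2: a = sqrt(116743.235) = 341.68 m/s

341.68


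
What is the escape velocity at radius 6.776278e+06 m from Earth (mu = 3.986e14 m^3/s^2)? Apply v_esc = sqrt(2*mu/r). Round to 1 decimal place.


Step 1: 2*mu/r = 2 * 3.986e14 / 6.776278e+06 = 117645704.6184
Step 2: v_esc = sqrt(117645704.6184) = 10846.5 m/s

10846.5


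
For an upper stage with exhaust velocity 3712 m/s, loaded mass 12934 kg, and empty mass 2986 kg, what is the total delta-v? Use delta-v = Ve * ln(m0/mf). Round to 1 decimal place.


Step 1: Mass ratio m0/mf = 12934 / 2986 = 4.331547
Step 2: ln(4.331547) = 1.465925
Step 3: delta-v = 3712 * 1.465925 = 5441.5 m/s

5441.5


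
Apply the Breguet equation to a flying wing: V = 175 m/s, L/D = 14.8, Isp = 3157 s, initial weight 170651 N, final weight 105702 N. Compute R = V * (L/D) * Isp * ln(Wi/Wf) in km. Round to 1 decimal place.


Step 1: Coefficient = V * (L/D) * Isp = 175 * 14.8 * 3157 = 8176630.0 m
Step 2: Wi/Wf = 170651 / 105702 = 1.614454
Step 3: ln(1.614454) = 0.478997
Step 4: R = 8176630.0 * 0.478997 = 3916579.0 m = 3916.6 km

3916.6


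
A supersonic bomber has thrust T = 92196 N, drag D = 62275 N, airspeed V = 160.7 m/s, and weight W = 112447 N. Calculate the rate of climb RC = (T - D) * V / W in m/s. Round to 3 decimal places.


Step 1: Excess thrust = T - D = 92196 - 62275 = 29921 N
Step 2: Excess power = 29921 * 160.7 = 4808304.7 W
Step 3: RC = 4808304.7 / 112447 = 42.761 m/s

42.761


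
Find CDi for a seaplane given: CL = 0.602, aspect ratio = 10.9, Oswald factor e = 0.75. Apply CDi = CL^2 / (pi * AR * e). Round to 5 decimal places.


Step 1: CL^2 = 0.602^2 = 0.362404
Step 2: pi * AR * e = 3.14159 * 10.9 * 0.75 = 25.68252
Step 3: CDi = 0.362404 / 25.68252 = 0.01411

0.01411


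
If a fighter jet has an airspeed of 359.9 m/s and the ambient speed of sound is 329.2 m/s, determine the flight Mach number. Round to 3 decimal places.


Step 1: M = V / a = 359.9 / 329.2
Step 2: M = 1.093

1.093


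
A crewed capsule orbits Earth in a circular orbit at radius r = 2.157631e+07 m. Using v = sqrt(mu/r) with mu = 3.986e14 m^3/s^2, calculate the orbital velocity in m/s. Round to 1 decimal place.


Step 1: mu / r = 3.986e14 / 2.157631e+07 = 18473965.1961
Step 2: v = sqrt(18473965.1961) = 4298.1 m/s

4298.1


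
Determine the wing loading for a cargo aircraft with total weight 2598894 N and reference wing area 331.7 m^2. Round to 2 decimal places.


Step 1: Wing loading = W / S = 2598894 / 331.7
Step 2: Wing loading = 7835.07 N/m^2

7835.07


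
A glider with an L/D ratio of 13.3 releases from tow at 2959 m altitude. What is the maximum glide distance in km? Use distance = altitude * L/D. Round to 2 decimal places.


Step 1: Glide distance = altitude * L/D = 2959 * 13.3 = 39354.7 m
Step 2: Convert to km: 39354.7 / 1000 = 39.35 km

39.35


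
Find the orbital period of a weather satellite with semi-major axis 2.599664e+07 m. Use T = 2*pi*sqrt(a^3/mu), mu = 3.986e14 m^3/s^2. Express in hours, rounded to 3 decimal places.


Step 1: a^3 / mu = 1.756919e+22 / 3.986e14 = 4.407724e+07
Step 2: sqrt(4.407724e+07) = 6639.069 s
Step 3: T = 2*pi * 6639.069 = 41714.5 s
Step 4: T in hours = 41714.5 / 3600 = 11.587 hours

11.587


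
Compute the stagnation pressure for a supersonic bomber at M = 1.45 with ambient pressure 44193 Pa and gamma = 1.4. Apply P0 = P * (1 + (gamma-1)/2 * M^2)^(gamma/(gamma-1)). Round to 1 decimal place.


Step 1: (gamma-1)/2 * M^2 = 0.2 * 2.1025 = 0.4205
Step 2: 1 + 0.4205 = 1.4205
Step 3: Exponent gamma/(gamma-1) = 3.5
Step 4: P0 = 44193 * 1.4205^3.5 = 150972.5 Pa

150972.5


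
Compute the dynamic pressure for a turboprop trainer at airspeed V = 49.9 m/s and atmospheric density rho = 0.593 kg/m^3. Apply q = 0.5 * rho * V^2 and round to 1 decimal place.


Step 1: V^2 = 49.9^2 = 2490.01
Step 2: q = 0.5 * 0.593 * 2490.01
Step 3: q = 738.3 Pa

738.3


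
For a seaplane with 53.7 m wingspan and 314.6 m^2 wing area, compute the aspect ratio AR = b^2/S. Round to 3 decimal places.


Step 1: b^2 = 53.7^2 = 2883.69
Step 2: AR = 2883.69 / 314.6 = 9.166

9.166


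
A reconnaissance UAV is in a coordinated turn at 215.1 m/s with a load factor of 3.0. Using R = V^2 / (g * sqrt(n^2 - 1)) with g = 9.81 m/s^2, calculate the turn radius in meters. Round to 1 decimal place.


Step 1: V^2 = 215.1^2 = 46268.01
Step 2: n^2 - 1 = 3.0^2 - 1 = 8.0
Step 3: sqrt(8.0) = 2.828427
Step 4: R = 46268.01 / (9.81 * 2.828427) = 1667.5 m

1667.5


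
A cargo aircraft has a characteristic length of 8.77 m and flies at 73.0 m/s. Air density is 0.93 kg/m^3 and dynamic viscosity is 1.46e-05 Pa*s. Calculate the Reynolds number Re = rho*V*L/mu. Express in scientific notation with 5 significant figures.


Step 1: Numerator = rho * V * L = 0.93 * 73.0 * 8.77 = 595.3953
Step 2: Re = 595.3953 / 1.46e-05
Step 3: Re = 4.0780e+07

4.0780e+07


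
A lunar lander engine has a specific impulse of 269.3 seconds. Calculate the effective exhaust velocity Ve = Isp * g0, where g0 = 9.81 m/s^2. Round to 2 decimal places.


Step 1: Ve = Isp * g0 = 269.3 * 9.81
Step 2: Ve = 2641.83 m/s

2641.83


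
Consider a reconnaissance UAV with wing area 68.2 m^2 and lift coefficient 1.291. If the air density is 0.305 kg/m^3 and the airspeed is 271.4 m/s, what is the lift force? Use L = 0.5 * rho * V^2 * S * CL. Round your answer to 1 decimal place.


Step 1: Calculate dynamic pressure q = 0.5 * 0.305 * 271.4^2 = 0.5 * 0.305 * 73657.96 = 11232.8389 Pa
Step 2: Multiply by wing area and lift coefficient: L = 11232.8389 * 68.2 * 1.291
Step 3: L = 766079.613 * 1.291 = 989008.8 N

989008.8


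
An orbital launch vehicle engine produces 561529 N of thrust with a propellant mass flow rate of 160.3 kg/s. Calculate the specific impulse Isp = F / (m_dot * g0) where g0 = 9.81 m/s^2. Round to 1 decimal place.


Step 1: m_dot * g0 = 160.3 * 9.81 = 1572.54
Step 2: Isp = 561529 / 1572.54 = 357.1 s

357.1


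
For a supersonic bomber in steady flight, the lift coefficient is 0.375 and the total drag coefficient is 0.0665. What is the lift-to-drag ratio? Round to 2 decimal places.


Step 1: L/D = CL / CD = 0.375 / 0.0665
Step 2: L/D = 5.64

5.64


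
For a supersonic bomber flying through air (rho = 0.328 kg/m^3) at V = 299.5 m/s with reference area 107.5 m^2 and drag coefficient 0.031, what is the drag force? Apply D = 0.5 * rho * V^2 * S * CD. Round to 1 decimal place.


Step 1: Dynamic pressure q = 0.5 * 0.328 * 299.5^2 = 14710.841 Pa
Step 2: Drag D = q * S * CD = 14710.841 * 107.5 * 0.031
Step 3: D = 49023.9 N

49023.9


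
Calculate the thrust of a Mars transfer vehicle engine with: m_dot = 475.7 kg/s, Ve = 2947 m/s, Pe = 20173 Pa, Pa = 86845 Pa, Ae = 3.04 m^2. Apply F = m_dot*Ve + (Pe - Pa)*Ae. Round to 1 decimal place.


Step 1: Momentum thrust = m_dot * Ve = 475.7 * 2947 = 1401887.9 N
Step 2: Pressure thrust = (Pe - Pa) * Ae = (20173 - 86845) * 3.04 = -202682.88 N
Step 3: Total thrust F = 1401887.9 + -202682.88 = 1199205.0 N

1199205.0
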